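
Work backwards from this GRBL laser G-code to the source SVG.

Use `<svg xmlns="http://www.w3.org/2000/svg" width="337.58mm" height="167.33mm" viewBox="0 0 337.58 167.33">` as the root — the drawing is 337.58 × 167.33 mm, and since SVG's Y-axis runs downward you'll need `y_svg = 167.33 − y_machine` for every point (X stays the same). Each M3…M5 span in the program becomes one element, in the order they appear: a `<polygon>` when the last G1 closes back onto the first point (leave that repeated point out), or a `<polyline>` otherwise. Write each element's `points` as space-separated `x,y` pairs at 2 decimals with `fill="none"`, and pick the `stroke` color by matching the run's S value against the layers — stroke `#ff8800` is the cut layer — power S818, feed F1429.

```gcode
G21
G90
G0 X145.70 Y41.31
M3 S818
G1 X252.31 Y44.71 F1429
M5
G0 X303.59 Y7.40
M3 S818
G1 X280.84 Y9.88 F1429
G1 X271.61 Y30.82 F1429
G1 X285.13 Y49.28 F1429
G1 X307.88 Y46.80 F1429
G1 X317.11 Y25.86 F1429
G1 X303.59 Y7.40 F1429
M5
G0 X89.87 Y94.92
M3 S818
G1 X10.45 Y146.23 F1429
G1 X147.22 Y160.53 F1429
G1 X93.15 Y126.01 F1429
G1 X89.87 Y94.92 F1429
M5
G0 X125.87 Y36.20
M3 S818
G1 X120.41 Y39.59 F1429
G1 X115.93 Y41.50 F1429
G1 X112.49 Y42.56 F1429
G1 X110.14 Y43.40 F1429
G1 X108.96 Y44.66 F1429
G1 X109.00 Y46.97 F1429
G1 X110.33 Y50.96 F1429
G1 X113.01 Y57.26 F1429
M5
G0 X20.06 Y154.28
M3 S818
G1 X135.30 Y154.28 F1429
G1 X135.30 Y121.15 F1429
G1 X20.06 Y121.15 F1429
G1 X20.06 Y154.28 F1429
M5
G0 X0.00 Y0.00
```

Machine Y-up, SVG Y-down with viewBox height 167.33, so y_svg = 167.33 − y_machine; X carries over. Every run uses S818, so all elements get stroke `#ff8800` (cut).

Run 1: The run is open, so emit a `<polyline>` with points (Y-flipped): 145.70,126.02 252.31,122.62.

Run 2: The run returns to its start, so emit a `<polygon>` with points (Y-flipped): 303.59,159.93 280.84,157.45 271.61,136.51 285.13,118.05 307.88,120.53 317.11,141.47.

Run 3: The run returns to its start, so emit a `<polygon>` with points (Y-flipped): 89.87,72.41 10.45,21.10 147.22,6.80 93.15,41.32.

Run 4: The run is open, so emit a `<polyline>` with points (Y-flipped): 125.87,131.13 120.41,127.74 115.93,125.83 112.49,124.77 110.14,123.93 108.96,122.67 109.00,120.36 110.33,116.37 113.01,110.07.

Run 5: The run returns to its start, so emit a `<polygon>` with points (Y-flipped): 20.06,13.05 135.30,13.05 135.30,46.18 20.06,46.18.

<svg xmlns="http://www.w3.org/2000/svg" width="337.58mm" height="167.33mm" viewBox="0 0 337.58 167.33">
  <polyline points="145.70,126.02 252.31,122.62" fill="none" stroke="#ff8800"/>
  <polygon points="303.59,159.93 280.84,157.45 271.61,136.51 285.13,118.05 307.88,120.53 317.11,141.47" fill="none" stroke="#ff8800"/>
  <polygon points="89.87,72.41 10.45,21.10 147.22,6.80 93.15,41.32" fill="none" stroke="#ff8800"/>
  <polyline points="125.87,131.13 120.41,127.74 115.93,125.83 112.49,124.77 110.14,123.93 108.96,122.67 109.00,120.36 110.33,116.37 113.01,110.07" fill="none" stroke="#ff8800"/>
  <polygon points="20.06,13.05 135.30,13.05 135.30,46.18 20.06,46.18" fill="none" stroke="#ff8800"/>
</svg>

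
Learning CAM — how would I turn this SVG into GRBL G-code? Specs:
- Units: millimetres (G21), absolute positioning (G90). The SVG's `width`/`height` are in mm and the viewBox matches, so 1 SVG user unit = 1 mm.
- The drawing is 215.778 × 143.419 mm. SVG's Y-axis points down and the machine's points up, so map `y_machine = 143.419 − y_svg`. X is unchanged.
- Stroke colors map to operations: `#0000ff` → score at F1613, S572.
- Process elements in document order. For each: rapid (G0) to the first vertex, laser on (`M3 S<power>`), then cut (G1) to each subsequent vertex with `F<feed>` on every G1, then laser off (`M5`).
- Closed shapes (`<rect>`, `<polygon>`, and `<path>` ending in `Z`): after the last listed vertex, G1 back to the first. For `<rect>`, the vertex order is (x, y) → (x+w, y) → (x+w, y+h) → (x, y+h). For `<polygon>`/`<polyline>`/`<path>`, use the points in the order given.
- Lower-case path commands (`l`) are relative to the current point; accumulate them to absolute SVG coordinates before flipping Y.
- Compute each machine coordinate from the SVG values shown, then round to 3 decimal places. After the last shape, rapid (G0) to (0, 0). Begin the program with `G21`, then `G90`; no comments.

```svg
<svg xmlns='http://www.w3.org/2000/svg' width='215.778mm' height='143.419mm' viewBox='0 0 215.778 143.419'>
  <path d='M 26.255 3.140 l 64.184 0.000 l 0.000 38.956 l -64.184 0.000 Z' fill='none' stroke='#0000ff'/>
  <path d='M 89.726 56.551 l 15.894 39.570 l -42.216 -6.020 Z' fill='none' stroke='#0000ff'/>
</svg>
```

G21
G90
G0 X26.255 Y140.279
M3 S572
G1 X90.439 Y140.279 F1613
G1 X90.439 Y101.323 F1613
G1 X26.255 Y101.323 F1613
G1 X26.255 Y140.279 F1613
M5
G0 X89.726 Y86.868
M3 S572
G1 X105.620 Y47.298 F1613
G1 X63.404 Y53.318 F1613
G1 X89.726 Y86.868 F1613
M5
G0 X0.000 Y0.000

Since the viewBox matches the mm dimensions, user units are millimetres directly. The only transform is the Y-flip y_m = 143.419 − y_svg.

Shape 1 is a rectangle drawn with `<path>`. Its stroke #0000ff means score at S572, F1613. After flipping Y the toolpath is (26.255,140.279) → (90.439,140.279) → (90.439,101.323) → (26.255,101.323) → (26.255,140.279), returning to the start.

Shape 2 is a regular polygon drawn with `<path>`. Its stroke #0000ff means score at S572, F1613. After flipping Y the toolpath is (89.726,86.868) → (105.620,47.298) → (63.404,53.318) → (89.726,86.868), returning to the start.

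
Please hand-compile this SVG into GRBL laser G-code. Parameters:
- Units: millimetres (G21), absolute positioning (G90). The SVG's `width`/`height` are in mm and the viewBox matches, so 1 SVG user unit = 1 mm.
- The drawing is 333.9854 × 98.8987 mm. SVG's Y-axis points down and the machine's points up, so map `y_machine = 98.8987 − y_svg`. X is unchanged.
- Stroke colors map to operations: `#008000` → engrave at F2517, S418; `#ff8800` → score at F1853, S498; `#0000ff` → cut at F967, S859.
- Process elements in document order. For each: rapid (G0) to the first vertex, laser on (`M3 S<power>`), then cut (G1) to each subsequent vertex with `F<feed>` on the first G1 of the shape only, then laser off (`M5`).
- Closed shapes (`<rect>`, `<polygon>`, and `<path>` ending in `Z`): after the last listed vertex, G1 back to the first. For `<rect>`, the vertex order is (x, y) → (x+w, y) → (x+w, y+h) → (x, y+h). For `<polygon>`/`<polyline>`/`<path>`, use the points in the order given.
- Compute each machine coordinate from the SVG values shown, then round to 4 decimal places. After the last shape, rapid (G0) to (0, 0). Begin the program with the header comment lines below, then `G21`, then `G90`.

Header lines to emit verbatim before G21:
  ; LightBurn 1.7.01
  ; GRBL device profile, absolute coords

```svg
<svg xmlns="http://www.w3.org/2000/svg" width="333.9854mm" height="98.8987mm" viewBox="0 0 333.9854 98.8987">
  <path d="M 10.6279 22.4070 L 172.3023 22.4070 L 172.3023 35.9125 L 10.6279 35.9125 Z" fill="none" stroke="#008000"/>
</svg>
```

; LightBurn 1.7.01
; GRBL device profile, absolute coords
G21
G90
G0 X10.6279 Y76.4917
M3 S418
G1 X172.3023 Y76.4917 F2517
G1 X172.3023 Y62.9862
G1 X10.6279 Y62.9862
G1 X10.6279 Y76.4917
M5
G0 X0.0000 Y0.0000

1 u = 1 mm; y_m = 98.8987 − y.

[1] `<path>` rectangle, #008000→engrave S418 F2517: (10.6279,76.4917) → (172.3023,76.4917) → (172.3023,62.9862) → (10.6279,62.9862) → (10.6279,76.4917) (closed)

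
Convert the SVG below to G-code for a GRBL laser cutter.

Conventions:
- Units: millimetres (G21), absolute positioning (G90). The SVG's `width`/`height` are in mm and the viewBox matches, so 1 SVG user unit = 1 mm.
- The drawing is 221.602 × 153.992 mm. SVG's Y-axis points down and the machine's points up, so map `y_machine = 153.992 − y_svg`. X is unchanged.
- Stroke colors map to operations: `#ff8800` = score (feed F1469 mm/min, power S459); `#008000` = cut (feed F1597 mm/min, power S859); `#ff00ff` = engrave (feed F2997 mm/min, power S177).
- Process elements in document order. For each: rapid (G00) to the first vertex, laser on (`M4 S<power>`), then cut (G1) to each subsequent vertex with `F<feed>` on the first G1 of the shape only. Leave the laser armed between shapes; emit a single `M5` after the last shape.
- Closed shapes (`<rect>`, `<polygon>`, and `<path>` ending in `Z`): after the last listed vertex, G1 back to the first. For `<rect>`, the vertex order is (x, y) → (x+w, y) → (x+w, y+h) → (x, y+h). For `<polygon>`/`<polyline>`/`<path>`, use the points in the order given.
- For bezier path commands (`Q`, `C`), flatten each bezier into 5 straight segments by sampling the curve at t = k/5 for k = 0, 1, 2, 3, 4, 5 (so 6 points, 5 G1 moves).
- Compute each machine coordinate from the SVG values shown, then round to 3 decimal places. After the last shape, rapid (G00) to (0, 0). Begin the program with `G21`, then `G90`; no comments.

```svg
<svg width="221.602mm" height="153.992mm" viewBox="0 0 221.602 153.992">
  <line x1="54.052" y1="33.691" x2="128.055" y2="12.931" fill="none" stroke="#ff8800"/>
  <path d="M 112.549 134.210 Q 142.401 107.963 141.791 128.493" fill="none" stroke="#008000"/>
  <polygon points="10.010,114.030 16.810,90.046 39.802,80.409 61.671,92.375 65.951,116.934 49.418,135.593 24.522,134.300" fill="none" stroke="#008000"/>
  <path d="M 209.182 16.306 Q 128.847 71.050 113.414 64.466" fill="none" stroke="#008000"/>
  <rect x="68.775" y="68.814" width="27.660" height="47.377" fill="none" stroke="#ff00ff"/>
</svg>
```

G21
G90
G00 X54.052 Y120.301
M4 S459
G1 X128.055 Y141.061 F1469
G00 X112.549 Y19.782
M4 S859
G1 X123.271 Y28.410 F1597
G1 X131.557 Y33.295
G1 X137.405 Y34.439
G1 X140.817 Y31.840
G1 X141.791 Y25.499
G00 X10.010 Y39.962
M4 S859
G1 X16.810 Y63.946 F1597
G1 X39.802 Y73.583
G1 X61.671 Y61.617
G1 X65.951 Y37.058
G1 X49.418 Y18.399
G1 X24.522 Y19.692
G1 X10.010 Y39.962
G00 X209.182 Y137.686
M4 S859
G1 X179.644 Y118.242 F1597
G1 X155.298 Y103.703
G1 X136.145 Y94.071
G1 X122.183 Y89.346
G1 X113.414 Y89.526
G00 X68.775 Y85.178
M4 S177
G1 X96.435 Y85.178 F2997
G1 X96.435 Y37.801
G1 X68.775 Y37.801
G1 X68.775 Y85.178
M5
G00 X0.000 Y0.000

1 u = 1 mm; y_m = 153.992 − y.

[1] `<line>` line segment, #ff8800→score S459 F1469: (54.052,120.301) → (128.055,141.061)

[2] `<path>` quadratic bezier, #008000→cut S859 F1597: (112.549,19.782) → (123.271,28.410) → (131.557,33.295) → (137.405,34.439) → (140.817,31.840) → (141.791,25.499)

[3] `<polygon>` regular polygon, #008000→cut S859 F1597: (10.010,39.962) → (16.810,63.946) → (39.802,73.583) → (61.671,61.617) → (65.951,37.058) → (49.418,18.399) → (24.522,19.692) → (10.010,39.962) (closed)

[4] `<path>` quadratic bezier, #008000→cut S859 F1597: (209.182,137.686) → (179.644,118.242) → (155.298,103.703) → (136.145,94.071) → (122.183,89.346) → (113.414,89.526)

[5] `<rect>` rectangle, #ff00ff→engrave S177 F2997: (68.775,85.178) → (96.435,85.178) → (96.435,37.801) → (68.775,37.801) → (68.775,85.178) (closed)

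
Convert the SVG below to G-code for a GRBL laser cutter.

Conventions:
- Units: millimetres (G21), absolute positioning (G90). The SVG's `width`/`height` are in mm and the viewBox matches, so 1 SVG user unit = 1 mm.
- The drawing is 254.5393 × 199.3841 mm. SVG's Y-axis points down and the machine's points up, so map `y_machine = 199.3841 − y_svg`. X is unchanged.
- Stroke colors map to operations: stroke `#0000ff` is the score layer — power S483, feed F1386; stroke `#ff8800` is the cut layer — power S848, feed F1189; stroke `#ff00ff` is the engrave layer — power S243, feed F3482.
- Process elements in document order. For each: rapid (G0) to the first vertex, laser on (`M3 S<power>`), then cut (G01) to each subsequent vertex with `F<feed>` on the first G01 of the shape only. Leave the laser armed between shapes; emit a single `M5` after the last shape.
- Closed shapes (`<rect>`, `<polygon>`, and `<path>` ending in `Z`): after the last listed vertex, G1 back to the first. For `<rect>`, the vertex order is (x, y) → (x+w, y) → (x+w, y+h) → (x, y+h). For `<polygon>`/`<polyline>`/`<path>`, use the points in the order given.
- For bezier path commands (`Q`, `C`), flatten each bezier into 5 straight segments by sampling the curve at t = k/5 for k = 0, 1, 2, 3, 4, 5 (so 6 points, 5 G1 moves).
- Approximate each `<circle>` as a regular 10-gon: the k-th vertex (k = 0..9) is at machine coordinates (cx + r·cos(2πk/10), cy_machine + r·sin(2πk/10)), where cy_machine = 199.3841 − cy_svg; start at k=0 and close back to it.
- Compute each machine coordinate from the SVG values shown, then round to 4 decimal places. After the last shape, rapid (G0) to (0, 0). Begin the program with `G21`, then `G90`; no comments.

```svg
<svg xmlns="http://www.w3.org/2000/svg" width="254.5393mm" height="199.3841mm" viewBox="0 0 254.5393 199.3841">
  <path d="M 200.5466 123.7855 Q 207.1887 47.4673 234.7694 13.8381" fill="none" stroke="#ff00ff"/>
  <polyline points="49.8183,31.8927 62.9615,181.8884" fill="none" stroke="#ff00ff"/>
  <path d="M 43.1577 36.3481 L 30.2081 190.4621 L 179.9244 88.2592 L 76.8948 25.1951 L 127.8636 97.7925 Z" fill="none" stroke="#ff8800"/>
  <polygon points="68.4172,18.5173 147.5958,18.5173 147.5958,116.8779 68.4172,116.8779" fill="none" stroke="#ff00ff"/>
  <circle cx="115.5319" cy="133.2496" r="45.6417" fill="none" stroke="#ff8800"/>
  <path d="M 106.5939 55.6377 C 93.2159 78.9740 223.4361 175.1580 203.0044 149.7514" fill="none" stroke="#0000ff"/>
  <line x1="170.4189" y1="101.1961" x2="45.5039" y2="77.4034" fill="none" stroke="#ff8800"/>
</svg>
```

G21
G90
G0 X200.5466 Y75.5986
M3 S243
G01 X204.0410 Y104.4183 F3482
G01 X209.2105 Y129.8229
G01 X216.0550 Y151.8124
G01 X224.5747 Y170.3868
G01 X234.7694 Y185.5460
G0 X49.8183 Y167.4914
M3 S243
G01 X62.9615 Y17.4957 F3482
G0 X43.1577 Y163.0360
M3 S848
G01 X30.2081 Y8.9220 F1189
G01 X179.9244 Y111.1249
G01 X76.8948 Y174.1890
G01 X127.8636 Y101.5916
G01 X43.1577 Y163.0360
G0 X68.4172 Y180.8668
M3 S243
G01 X147.5958 Y180.8668 F3482
G01 X147.5958 Y82.5062
G01 X68.4172 Y82.5062
G01 X68.4172 Y180.8668
G0 X161.1736 Y66.1345
M3 S848
G01 X152.4568 Y92.9620 F1189
G01 X129.6360 Y109.5423
G01 X101.4278 Y109.5423
G01 X78.6070 Y92.9620
G01 X69.8902 Y66.1345
G01 X78.6070 Y39.3070
G01 X101.4278 Y22.7267
G01 X129.6360 Y22.7267
G01 X152.4568 Y39.3070
G01 X161.1736 Y66.1345
G0 X106.5939 Y143.7464
M3 S483
G01 X113.4449 Y122.5584 F1386
G01 X140.6354 Y93.2200
G01 X174.0415 Y65.0642
G01 X199.5392 Y47.4241
G01 X203.0044 Y49.6327
G0 X170.4189 Y98.1880
M3 S848
G01 X45.5039 Y121.9807 F1189
M5
G0 X0.0000 Y0.0000

1 u = 1 mm; y_m = 199.3841 − y.

[1] `<path>` quadratic bezier, #ff00ff→engrave S243 F3482: (200.5466,75.5986) → (204.0410,104.4183) → (209.2105,129.8229) → (216.0550,151.8124) → (224.5747,170.3868) → (234.7694,185.5460)

[2] `<polyline>` line segment, #ff00ff→engrave S243 F3482: (49.8183,167.4914) → (62.9615,17.4957)

[3] `<path>` closed polygon, #ff8800→cut S848 F1189: (43.1577,163.0360) → (30.2081,8.9220) → (179.9244,111.1249) → (76.8948,174.1890) → (127.8636,101.5916) → (43.1577,163.0360) (closed)

[4] `<polygon>` rectangle, #ff00ff→engrave S243 F3482: (68.4172,180.8668) → (147.5958,180.8668) → (147.5958,82.5062) → (68.4172,82.5062) → (68.4172,180.8668) (closed)

[5] `<circle>` circle, #ff8800→cut S848 F1189: (161.1736,66.1345) → (152.4568,92.9620) → (129.6360,109.5423) → (101.4278,109.5423) → (78.6070,92.9620) → (69.8902,66.1345) → (78.6070,39.3070) → (101.4278,22.7267) → (129.6360,22.7267) → (152.4568,39.3070) → (161.1736,66.1345) (closed)

[6] `<path>` cubic bezier, #0000ff→score S483 F1386: (106.5939,143.7464) → (113.4449,122.5584) → (140.6354,93.2200) → (174.0415,65.0642) → (199.5392,47.4241) → (203.0044,49.6327)

[7] `<line>` line segment, #ff8800→cut S848 F1189: (170.4189,98.1880) → (45.5039,121.9807)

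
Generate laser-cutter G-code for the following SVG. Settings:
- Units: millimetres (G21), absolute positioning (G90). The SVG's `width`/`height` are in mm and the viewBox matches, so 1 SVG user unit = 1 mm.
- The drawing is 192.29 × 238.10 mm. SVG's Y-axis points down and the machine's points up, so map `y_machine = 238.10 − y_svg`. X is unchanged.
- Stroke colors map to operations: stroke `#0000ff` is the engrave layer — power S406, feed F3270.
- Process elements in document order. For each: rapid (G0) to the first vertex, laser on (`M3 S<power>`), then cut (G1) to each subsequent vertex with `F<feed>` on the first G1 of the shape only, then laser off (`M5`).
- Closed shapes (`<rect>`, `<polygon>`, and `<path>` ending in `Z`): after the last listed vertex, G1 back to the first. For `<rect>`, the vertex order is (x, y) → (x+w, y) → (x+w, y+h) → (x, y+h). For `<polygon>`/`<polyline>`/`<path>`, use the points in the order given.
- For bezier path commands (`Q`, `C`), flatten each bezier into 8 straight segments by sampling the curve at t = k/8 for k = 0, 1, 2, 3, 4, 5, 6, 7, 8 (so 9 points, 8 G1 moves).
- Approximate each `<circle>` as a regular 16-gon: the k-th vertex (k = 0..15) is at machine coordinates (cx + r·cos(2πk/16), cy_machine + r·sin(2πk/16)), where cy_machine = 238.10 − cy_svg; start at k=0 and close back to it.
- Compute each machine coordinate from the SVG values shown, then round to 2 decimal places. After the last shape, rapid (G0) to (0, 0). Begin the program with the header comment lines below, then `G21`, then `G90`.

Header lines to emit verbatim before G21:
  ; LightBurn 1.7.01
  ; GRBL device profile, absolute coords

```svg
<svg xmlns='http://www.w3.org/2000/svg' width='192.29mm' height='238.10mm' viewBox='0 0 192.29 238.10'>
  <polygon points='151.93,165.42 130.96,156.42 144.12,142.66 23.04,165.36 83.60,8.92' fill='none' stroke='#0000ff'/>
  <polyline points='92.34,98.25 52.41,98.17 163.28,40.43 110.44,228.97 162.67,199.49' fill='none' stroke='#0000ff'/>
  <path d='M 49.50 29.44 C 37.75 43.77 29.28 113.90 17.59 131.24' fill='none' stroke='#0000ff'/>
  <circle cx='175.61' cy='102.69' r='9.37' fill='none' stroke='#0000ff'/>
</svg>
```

viewBox `0 0 192.29 238.10` with mm width/height → 1 unit = 1 mm. Flip: y_m = 238.10 − y_svg.

**Shape 1** — `<polygon>` closed polygon, stroke `#0000ff` → engrave (S406, F3270). Machine vertices: (151.93,72.68) → (130.96,81.68) → (144.12,95.44) → (23.04,72.74) → (83.60,229.18) → (151.93,72.68). Closed: final G1 returns to the first vertex.

**Shape 2** — `<polyline>` open polyline, stroke `#0000ff` → engrave (S406, F3270). Machine vertices: (92.34,139.85) → (52.41,139.93) → (163.28,197.67) → (110.44,9.13) → (162.67,38.61). Open path.

**Shape 3** — `<path>` cubic bezier, stroke `#0000ff` → engrave (S406, F3270). Control points (SVG): P0=(49.50,29.44), P1=(37.75,43.77), P2=(29.28,113.90), P3=(17.59,131.24); sampled at t=k/8. Machine vertices: (49.50,208.66) → (45.23,200.88) → (41.20,189.15) → (37.32,174.72) → (33.52,158.89) → (29.73,142.91) → (25.86,128.07) → (21.84,115.62) → (17.59,106.86). Open path.

**Shape 4** — `<circle>` circle, stroke `#0000ff` → engrave (S406, F3270). Machine vertices: (184.98,135.41) → (184.27,139.00) → (182.24,142.04) → (179.20,144.07) → (175.61,144.78) → (172.02,144.07) → (168.98,142.04) → (166.95,139.00) → (166.24,135.41) → (166.95,131.82) → (168.98,128.78) → (172.02,126.75) → (175.61,126.04) → (179.20,126.75) → (182.24,128.78) → (184.27,131.82) → (184.98,135.41). Closed: final G1 returns to the first vertex.

; LightBurn 1.7.01
; GRBL device profile, absolute coords
G21
G90
G0 X151.93 Y72.68
M3 S406
G1 X130.96 Y81.68 F3270
G1 X144.12 Y95.44
G1 X23.04 Y72.74
G1 X83.60 Y229.18
G1 X151.93 Y72.68
M5
G0 X92.34 Y139.85
M3 S406
G1 X52.41 Y139.93 F3270
G1 X163.28 Y197.67
G1 X110.44 Y9.13
G1 X162.67 Y38.61
M5
G0 X49.50 Y208.66
M3 S406
G1 X45.23 Y200.88 F3270
G1 X41.20 Y189.15
G1 X37.32 Y174.72
G1 X33.52 Y158.89
G1 X29.73 Y142.91
G1 X25.86 Y128.07
G1 X21.84 Y115.62
G1 X17.59 Y106.86
M5
G0 X184.98 Y135.41
M3 S406
G1 X184.27 Y139.00 F3270
G1 X182.24 Y142.04
G1 X179.20 Y144.07
G1 X175.61 Y144.78
G1 X172.02 Y144.07
G1 X168.98 Y142.04
G1 X166.95 Y139.00
G1 X166.24 Y135.41
G1 X166.95 Y131.82
G1 X168.98 Y128.78
G1 X172.02 Y126.75
G1 X175.61 Y126.04
G1 X179.20 Y126.75
G1 X182.24 Y128.78
G1 X184.27 Y131.82
G1 X184.98 Y135.41
M5
G0 X0.00 Y0.00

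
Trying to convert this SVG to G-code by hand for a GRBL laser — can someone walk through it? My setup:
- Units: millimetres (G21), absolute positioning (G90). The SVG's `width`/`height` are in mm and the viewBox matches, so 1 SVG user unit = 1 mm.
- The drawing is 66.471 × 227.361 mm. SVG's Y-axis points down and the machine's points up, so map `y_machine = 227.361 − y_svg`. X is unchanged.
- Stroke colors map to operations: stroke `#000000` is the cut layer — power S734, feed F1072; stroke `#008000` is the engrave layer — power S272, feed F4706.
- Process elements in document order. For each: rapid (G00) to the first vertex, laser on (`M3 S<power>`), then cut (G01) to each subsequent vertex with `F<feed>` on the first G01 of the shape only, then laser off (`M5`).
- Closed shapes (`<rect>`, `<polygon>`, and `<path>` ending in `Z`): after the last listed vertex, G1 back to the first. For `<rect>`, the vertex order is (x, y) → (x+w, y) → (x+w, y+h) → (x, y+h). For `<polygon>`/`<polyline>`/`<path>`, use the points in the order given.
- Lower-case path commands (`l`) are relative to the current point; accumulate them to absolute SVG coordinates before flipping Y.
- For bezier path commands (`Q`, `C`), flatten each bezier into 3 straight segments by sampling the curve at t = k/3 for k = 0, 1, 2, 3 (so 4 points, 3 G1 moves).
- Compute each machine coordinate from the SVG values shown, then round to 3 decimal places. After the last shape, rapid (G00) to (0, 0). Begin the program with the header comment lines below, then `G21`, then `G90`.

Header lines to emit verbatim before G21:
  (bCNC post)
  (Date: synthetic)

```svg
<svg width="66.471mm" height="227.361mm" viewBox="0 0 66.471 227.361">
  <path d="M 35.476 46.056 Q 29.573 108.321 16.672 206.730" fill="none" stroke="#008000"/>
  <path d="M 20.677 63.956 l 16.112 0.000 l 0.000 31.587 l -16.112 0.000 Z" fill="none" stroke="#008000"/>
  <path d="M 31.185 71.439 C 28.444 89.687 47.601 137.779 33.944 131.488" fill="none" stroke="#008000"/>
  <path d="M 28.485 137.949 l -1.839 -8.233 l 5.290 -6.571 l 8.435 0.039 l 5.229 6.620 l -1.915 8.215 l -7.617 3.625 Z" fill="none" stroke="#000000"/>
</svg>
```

1 u = 1 mm; y_m = 227.361 − y.

[1] `<path>` quadratic bezier, #008000→engrave S272 F4706: (35.476,181.305) → (30.763,135.779) → (24.495,82.221) → (16.672,20.631)

[2] `<path>` rectangle, #008000→engrave S272 F4706: (20.677,163.405) → (36.789,163.405) → (36.789,131.818) → (20.677,131.818) → (20.677,163.405) (closed)

[3] `<path>` cubic bezier, #008000→engrave S272 F4706: (31.185,155.922) → (33.717,130.846) → (38.689,104.590) → (33.944,95.873)

[4] `<path>` regular polygon, #000000→cut S734 F1072: (28.485,89.412) → (26.646,97.645) → (31.936,104.216) → (40.371,104.177) → (45.600,97.557) → (43.685,89.342) → (36.068,85.717) → (28.485,89.412) (closed)

(bCNC post)
(Date: synthetic)
G21
G90
G00 X35.476 Y181.305
M3 S272
G01 X30.763 Y135.779 F4706
G01 X24.495 Y82.221
G01 X16.672 Y20.631
M5
G00 X20.677 Y163.405
M3 S272
G01 X36.789 Y163.405 F4706
G01 X36.789 Y131.818
G01 X20.677 Y131.818
G01 X20.677 Y163.405
M5
G00 X31.185 Y155.922
M3 S272
G01 X33.717 Y130.846 F4706
G01 X38.689 Y104.590
G01 X33.944 Y95.873
M5
G00 X28.485 Y89.412
M3 S734
G01 X26.646 Y97.645 F1072
G01 X31.936 Y104.216
G01 X40.371 Y104.177
G01 X45.600 Y97.557
G01 X43.685 Y89.342
G01 X36.068 Y85.717
G01 X28.485 Y89.412
M5
G00 X0.000 Y0.000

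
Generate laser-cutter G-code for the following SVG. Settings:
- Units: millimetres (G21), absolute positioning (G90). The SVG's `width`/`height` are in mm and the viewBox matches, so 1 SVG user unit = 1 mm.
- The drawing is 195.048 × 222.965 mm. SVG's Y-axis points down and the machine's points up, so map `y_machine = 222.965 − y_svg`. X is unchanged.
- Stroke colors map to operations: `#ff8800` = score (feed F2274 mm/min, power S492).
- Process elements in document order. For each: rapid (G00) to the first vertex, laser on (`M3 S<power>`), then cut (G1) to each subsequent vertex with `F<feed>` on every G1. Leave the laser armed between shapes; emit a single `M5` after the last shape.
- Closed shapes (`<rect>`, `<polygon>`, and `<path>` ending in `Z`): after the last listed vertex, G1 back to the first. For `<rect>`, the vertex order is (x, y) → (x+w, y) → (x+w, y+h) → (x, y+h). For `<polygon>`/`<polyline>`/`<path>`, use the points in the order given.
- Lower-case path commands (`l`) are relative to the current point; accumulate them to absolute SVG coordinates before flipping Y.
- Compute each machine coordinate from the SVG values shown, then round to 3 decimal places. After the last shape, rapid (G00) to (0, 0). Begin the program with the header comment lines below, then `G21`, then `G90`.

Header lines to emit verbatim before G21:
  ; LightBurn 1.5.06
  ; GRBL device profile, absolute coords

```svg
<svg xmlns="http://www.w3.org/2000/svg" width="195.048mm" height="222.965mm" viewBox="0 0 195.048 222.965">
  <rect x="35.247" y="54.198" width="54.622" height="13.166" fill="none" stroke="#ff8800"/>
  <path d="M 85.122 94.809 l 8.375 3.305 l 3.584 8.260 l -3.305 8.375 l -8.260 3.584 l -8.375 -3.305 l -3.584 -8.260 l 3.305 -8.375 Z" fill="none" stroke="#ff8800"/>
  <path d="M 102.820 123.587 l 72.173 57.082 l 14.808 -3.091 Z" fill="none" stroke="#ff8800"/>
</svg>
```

; LightBurn 1.5.06
; GRBL device profile, absolute coords
G21
G90
G00 X35.247 Y168.767
M3 S492
G1 X89.869 Y168.767 F2274
G1 X89.869 Y155.601 F2274
G1 X35.247 Y155.601 F2274
G1 X35.247 Y168.767 F2274
G00 X85.122 Y128.156
M3 S492
G1 X93.497 Y124.851 F2274
G1 X97.081 Y116.591 F2274
G1 X93.776 Y108.216 F2274
G1 X85.516 Y104.632 F2274
G1 X77.141 Y107.937 F2274
G1 X73.557 Y116.197 F2274
G1 X76.862 Y124.572 F2274
G1 X85.122 Y128.156 F2274
G00 X102.820 Y99.378
M3 S492
G1 X174.993 Y42.296 F2274
G1 X189.801 Y45.387 F2274
G1 X102.820 Y99.378 F2274
M5
G00 X0.000 Y0.000

viewBox `0 0 195.048 222.965` with mm width/height → 1 unit = 1 mm. Flip: y_m = 222.965 − y_svg.

**Shape 1** — `<rect>` rectangle, stroke `#ff8800` → score (S492, F2274). Machine vertices: (35.247,168.767) → (89.869,168.767) → (89.869,155.601) → (35.247,155.601) → (35.247,168.767). Closed: final G1 returns to the first vertex.

**Shape 2** — `<path>` regular polygon, stroke `#ff8800` → score (S492, F2274). Machine vertices: (85.122,128.156) → (93.497,124.851) → (97.081,116.591) → (93.776,108.216) → (85.516,104.632) → (77.141,107.937) → (73.557,116.197) → (76.862,124.572) → (85.122,128.156). Closed: final G1 returns to the first vertex.

**Shape 3** — `<path>` closed polygon, stroke `#ff8800` → score (S492, F2274). Machine vertices: (102.820,99.378) → (174.993,42.296) → (189.801,45.387) → (102.820,99.378). Closed: final G1 returns to the first vertex.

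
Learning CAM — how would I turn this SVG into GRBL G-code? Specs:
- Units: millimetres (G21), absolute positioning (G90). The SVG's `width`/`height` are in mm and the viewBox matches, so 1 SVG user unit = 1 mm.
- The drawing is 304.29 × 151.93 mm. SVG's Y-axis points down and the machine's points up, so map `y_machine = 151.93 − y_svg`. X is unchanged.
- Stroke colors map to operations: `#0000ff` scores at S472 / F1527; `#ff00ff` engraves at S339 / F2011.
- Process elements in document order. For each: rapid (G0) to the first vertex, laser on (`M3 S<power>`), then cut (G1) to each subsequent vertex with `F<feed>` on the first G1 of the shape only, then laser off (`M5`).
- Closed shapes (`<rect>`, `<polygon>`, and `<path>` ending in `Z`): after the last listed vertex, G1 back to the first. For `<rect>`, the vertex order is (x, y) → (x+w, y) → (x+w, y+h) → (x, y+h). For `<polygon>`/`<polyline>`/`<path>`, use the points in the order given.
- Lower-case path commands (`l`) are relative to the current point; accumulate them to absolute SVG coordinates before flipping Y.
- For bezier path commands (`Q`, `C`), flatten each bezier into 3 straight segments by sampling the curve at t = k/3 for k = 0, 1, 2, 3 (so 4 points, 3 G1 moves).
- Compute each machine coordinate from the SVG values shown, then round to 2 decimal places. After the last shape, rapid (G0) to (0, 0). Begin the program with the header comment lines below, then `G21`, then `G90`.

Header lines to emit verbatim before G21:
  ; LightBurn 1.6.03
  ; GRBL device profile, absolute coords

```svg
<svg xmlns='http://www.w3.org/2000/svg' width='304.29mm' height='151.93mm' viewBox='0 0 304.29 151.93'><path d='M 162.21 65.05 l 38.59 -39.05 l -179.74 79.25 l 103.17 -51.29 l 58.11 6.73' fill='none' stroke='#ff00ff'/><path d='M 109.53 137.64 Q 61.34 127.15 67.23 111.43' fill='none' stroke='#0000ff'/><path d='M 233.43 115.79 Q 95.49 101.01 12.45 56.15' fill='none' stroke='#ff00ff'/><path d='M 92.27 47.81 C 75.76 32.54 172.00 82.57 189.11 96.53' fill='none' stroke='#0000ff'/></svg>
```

viewBox `0 0 304.29 151.93` with mm width/height → 1 unit = 1 mm. Flip: y_m = 151.93 − y_svg.

**Shape 1** — `<path>` open polyline, stroke `#ff00ff` → engrave (S339, F2011). Machine vertices: (162.21,86.88) → (200.80,125.93) → (21.06,46.68) → (124.23,97.97) → (182.34,91.24). Open path.

**Shape 2** — `<path>` quadratic bezier, stroke `#0000ff` → score (S472, F1527). Control points (SVG): P0=(109.53,137.64), P1=(61.34,127.15), P2=(67.23,111.43); sampled at t=k/3. Machine vertices: (109.53,14.29) → (83.41,21.86) → (69.31,30.60) → (67.23,40.50). Open path.

**Shape 3** — `<path>` quadratic bezier, stroke `#ff00ff` → engrave (S339, F2011). Control points (SVG): P0=(233.43,115.79), P1=(95.49,101.01), P2=(12.45,56.15); sampled at t=k/3. Machine vertices: (233.43,36.14) → (147.57,49.34) → (73.91,69.22) → (12.45,95.78). Open path.

**Shape 4** — `<path>` cubic bezier, stroke `#0000ff` → score (S472, F1527). Control points (SVG): P0=(92.27,47.81), P1=(75.76,32.54), P2=(172.00,82.57), P3=(189.11,96.53); sampled at t=k/3. Machine vertices: (92.27,104.12) → (106.24,101.38) → (152.73,77.63) → (189.11,55.40). Open path.

; LightBurn 1.6.03
; GRBL device profile, absolute coords
G21
G90
G0 X162.21 Y86.88
M3 S339
G1 X200.80 Y125.93 F2011
G1 X21.06 Y46.68
G1 X124.23 Y97.97
G1 X182.34 Y91.24
M5
G0 X109.53 Y14.29
M3 S472
G1 X83.41 Y21.86 F1527
G1 X69.31 Y30.60
G1 X67.23 Y40.50
M5
G0 X233.43 Y36.14
M3 S339
G1 X147.57 Y49.34 F2011
G1 X73.91 Y69.22
G1 X12.45 Y95.78
M5
G0 X92.27 Y104.12
M3 S472
G1 X106.24 Y101.38 F1527
G1 X152.73 Y77.63
G1 X189.11 Y55.40
M5
G0 X0.00 Y0.00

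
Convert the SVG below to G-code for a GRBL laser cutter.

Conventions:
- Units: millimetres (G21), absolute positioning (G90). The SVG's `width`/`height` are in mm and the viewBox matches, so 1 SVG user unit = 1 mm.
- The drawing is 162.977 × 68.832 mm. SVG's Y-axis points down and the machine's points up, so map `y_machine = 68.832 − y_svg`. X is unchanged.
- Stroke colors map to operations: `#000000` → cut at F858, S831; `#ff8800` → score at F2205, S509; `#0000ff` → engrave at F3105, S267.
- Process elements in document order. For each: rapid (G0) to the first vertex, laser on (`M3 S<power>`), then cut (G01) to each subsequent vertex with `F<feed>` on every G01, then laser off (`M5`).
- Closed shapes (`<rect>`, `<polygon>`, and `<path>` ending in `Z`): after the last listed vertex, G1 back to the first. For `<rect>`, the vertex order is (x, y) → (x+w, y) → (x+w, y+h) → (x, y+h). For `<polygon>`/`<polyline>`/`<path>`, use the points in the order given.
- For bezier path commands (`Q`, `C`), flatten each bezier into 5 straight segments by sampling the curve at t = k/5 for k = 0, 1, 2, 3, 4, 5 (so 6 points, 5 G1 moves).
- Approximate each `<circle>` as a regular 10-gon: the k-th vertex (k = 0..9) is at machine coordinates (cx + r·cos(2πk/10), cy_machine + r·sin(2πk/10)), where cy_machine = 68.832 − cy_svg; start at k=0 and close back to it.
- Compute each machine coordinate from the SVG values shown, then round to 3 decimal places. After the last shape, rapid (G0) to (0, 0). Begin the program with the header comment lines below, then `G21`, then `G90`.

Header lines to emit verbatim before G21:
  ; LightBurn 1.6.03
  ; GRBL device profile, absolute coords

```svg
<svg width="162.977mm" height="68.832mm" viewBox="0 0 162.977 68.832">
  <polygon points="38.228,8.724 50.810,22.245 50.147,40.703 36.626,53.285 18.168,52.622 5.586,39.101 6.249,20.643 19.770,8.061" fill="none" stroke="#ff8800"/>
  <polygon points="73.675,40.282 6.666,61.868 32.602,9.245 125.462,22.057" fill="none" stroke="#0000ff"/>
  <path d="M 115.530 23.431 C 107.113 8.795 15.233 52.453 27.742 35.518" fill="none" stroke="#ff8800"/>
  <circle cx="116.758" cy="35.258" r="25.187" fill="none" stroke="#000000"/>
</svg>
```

; LightBurn 1.6.03
; GRBL device profile, absolute coords
G21
G90
G0 X38.228 Y60.108
M3 S509
G01 X50.810 Y46.587 F2205
G01 X50.147 Y28.129 F2205
G01 X36.626 Y15.547 F2205
G01 X18.168 Y16.210 F2205
G01 X5.586 Y29.731 F2205
G01 X6.249 Y48.189 F2205
G01 X19.770 Y60.771 F2205
G01 X38.228 Y60.108 F2205
M5
G0 X73.675 Y28.550
M3 S267
G01 X6.666 Y6.964 F3105
G01 X32.602 Y59.587 F3105
G01 X125.462 Y46.775 F3105
G01 X73.675 Y28.550 F3105
M5
G0 X115.530 Y45.401
M3 S509
G01 X101.967 Y48.138 F2205
G01 X77.390 Y42.592 F2205
G01 X50.815 Y34.468 F2205
G01 X31.260 Y29.473 F2205
G01 X27.742 Y33.314 F2205
M5
G0 X141.945 Y33.574
M3 S831
G01 X137.135 Y48.379 F858
G01 X124.541 Y57.528 F858
G01 X108.975 Y57.528 F858
G01 X96.381 Y48.379 F858
G01 X91.571 Y33.574 F858
G01 X96.381 Y18.769 F858
G01 X108.975 Y9.620 F858
G01 X124.541 Y9.620 F858
G01 X137.135 Y18.769 F858
G01 X141.945 Y33.574 F858
M5
G0 X0.000 Y0.000

viewBox `0 0 162.977 68.832` with mm width/height → 1 unit = 1 mm. Flip: y_m = 68.832 − y_svg.

**Shape 1** — `<polygon>` regular polygon, stroke `#ff8800` → score (S509, F2205). Machine vertices: (38.228,60.108) → (50.810,46.587) → (50.147,28.129) → (36.626,15.547) → (18.168,16.210) → (5.586,29.731) → (6.249,48.189) → (19.770,60.771) → (38.228,60.108). Closed: final G1 returns to the first vertex.

**Shape 2** — `<polygon>` closed polygon, stroke `#0000ff` → engrave (S267, F3105). Machine vertices: (73.675,28.550) → (6.666,6.964) → (32.602,59.587) → (125.462,46.775) → (73.675,28.550). Closed: final G1 returns to the first vertex.

**Shape 3** — `<path>` cubic bezier, stroke `#ff8800` → score (S509, F2205). Control points (SVG): P0=(115.530,23.431), P1=(107.113,8.795), P2=(15.233,52.453), P3=(27.742,35.518); sampled at t=k/5. Machine vertices: (115.530,45.401) → (101.967,48.138) → (77.390,42.592) → (50.815,34.468) → (31.260,29.473) → (27.742,33.314). Open path.

**Shape 4** — `<circle>` circle, stroke `#000000` → cut (S831, F858). Machine vertices: (141.945,33.574) → (137.135,48.379) → (124.541,57.528) → (108.975,57.528) → (96.381,48.379) → (91.571,33.574) → (96.381,18.769) → (108.975,9.620) → (124.541,9.620) → (137.135,18.769) → (141.945,33.574). Closed: final G1 returns to the first vertex.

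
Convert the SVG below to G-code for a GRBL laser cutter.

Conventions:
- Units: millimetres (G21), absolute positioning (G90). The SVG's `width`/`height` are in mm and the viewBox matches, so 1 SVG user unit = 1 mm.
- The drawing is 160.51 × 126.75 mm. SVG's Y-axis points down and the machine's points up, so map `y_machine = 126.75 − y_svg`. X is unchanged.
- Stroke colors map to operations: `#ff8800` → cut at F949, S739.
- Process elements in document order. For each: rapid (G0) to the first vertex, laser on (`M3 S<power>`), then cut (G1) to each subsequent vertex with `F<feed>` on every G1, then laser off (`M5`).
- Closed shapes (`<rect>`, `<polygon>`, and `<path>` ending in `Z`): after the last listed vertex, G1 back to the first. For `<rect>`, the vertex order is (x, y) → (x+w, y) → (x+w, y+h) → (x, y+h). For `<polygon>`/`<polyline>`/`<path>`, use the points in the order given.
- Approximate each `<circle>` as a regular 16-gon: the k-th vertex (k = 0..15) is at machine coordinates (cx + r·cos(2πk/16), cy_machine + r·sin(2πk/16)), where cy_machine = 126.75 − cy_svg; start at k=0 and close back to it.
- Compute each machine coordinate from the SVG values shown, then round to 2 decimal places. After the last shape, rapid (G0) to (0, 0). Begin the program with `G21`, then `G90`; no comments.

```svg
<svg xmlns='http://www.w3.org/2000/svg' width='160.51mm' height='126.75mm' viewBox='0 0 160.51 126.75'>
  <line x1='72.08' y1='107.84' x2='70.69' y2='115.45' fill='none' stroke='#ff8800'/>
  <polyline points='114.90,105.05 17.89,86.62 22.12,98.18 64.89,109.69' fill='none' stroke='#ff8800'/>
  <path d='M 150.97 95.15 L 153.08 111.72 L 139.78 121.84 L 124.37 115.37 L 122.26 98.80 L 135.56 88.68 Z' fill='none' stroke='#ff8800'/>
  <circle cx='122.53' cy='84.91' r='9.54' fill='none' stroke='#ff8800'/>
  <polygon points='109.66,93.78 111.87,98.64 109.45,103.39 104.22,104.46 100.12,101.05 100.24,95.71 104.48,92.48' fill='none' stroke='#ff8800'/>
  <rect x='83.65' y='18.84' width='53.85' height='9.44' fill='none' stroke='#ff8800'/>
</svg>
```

1 u = 1 mm; y_m = 126.75 − y.

[1] `<line>` line segment, #ff8800→cut S739 F949: (72.08,18.91) → (70.69,11.30)

[2] `<polyline>` open polyline, #ff8800→cut S739 F949: (114.90,21.70) → (17.89,40.13) → (22.12,28.57) → (64.89,17.06)

[3] `<path>` regular polygon, #ff8800→cut S739 F949: (150.97,31.60) → (153.08,15.03) → (139.78,4.91) → (124.37,11.38) → (122.26,27.95) → (135.56,38.07) → (150.97,31.60) (closed)

[4] `<circle>` circle, #ff8800→cut S739 F949: (132.07,41.84) → (131.34,45.49) → (129.28,48.59) → (126.18,50.65) → (122.53,51.38) → (118.88,50.65) → (115.78,48.59) → (113.72,45.49) → (112.99,41.84) → (113.72,38.19) → (115.78,35.09) → (118.88,33.03) → (122.53,32.30) → (126.18,33.03) → (129.28,35.09) → (131.34,38.19) → (132.07,41.84) (closed)

[5] `<polygon>` regular polygon, #ff8800→cut S739 F949: (109.66,32.97) → (111.87,28.11) → (109.45,23.36) → (104.22,22.29) → (100.12,25.70) → (100.24,31.04) → (104.48,34.27) → (109.66,32.97) (closed)

[6] `<rect>` rectangle, #ff8800→cut S739 F949: (83.65,107.91) → (137.50,107.91) → (137.50,98.47) → (83.65,98.47) → (83.65,107.91) (closed)

G21
G90
G0 X72.08 Y18.91
M3 S739
G1 X70.69 Y11.30 F949
M5
G0 X114.90 Y21.70
M3 S739
G1 X17.89 Y40.13 F949
G1 X22.12 Y28.57 F949
G1 X64.89 Y17.06 F949
M5
G0 X150.97 Y31.60
M3 S739
G1 X153.08 Y15.03 F949
G1 X139.78 Y4.91 F949
G1 X124.37 Y11.38 F949
G1 X122.26 Y27.95 F949
G1 X135.56 Y38.07 F949
G1 X150.97 Y31.60 F949
M5
G0 X132.07 Y41.84
M3 S739
G1 X131.34 Y45.49 F949
G1 X129.28 Y48.59 F949
G1 X126.18 Y50.65 F949
G1 X122.53 Y51.38 F949
G1 X118.88 Y50.65 F949
G1 X115.78 Y48.59 F949
G1 X113.72 Y45.49 F949
G1 X112.99 Y41.84 F949
G1 X113.72 Y38.19 F949
G1 X115.78 Y35.09 F949
G1 X118.88 Y33.03 F949
G1 X122.53 Y32.30 F949
G1 X126.18 Y33.03 F949
G1 X129.28 Y35.09 F949
G1 X131.34 Y38.19 F949
G1 X132.07 Y41.84 F949
M5
G0 X109.66 Y32.97
M3 S739
G1 X111.87 Y28.11 F949
G1 X109.45 Y23.36 F949
G1 X104.22 Y22.29 F949
G1 X100.12 Y25.70 F949
G1 X100.24 Y31.04 F949
G1 X104.48 Y34.27 F949
G1 X109.66 Y32.97 F949
M5
G0 X83.65 Y107.91
M3 S739
G1 X137.50 Y107.91 F949
G1 X137.50 Y98.47 F949
G1 X83.65 Y98.47 F949
G1 X83.65 Y107.91 F949
M5
G0 X0.00 Y0.00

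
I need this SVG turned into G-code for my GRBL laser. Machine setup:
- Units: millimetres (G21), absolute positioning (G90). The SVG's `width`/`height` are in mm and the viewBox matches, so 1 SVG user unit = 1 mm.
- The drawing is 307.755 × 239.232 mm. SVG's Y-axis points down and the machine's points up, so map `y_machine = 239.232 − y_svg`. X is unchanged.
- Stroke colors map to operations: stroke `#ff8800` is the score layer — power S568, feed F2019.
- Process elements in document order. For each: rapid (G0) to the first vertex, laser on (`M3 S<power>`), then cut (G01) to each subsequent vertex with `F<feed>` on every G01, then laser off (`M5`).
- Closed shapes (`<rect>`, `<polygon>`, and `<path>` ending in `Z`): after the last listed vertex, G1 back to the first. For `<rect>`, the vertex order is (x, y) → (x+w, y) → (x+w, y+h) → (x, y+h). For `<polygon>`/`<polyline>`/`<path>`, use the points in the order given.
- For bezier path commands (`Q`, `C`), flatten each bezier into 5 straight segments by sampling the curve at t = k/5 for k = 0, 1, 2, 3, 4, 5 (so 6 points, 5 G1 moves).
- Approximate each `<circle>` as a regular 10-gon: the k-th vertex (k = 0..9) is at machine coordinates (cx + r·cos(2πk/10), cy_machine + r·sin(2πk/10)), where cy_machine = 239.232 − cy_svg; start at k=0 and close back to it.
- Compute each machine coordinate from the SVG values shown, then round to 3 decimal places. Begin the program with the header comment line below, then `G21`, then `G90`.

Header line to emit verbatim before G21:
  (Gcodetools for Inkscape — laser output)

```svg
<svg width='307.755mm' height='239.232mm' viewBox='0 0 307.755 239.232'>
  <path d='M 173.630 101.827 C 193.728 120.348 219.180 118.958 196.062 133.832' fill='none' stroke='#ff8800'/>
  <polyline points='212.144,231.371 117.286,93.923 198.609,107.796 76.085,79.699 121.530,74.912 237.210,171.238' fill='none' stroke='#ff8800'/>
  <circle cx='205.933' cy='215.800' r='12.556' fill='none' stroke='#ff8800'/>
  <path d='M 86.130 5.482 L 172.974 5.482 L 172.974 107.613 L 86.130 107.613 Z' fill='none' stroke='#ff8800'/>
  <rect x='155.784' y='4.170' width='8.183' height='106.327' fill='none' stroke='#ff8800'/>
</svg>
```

1 u = 1 mm; y_m = 239.232 − y.

[1] `<path>` cubic bezier, #ff8800→score S568 F2019: (173.630,137.405) → (185.900,128.392) → (196.866,122.422) → (203.941,117.757) → (204.536,112.662) → (196.062,105.400)

[2] `<polyline>` open polyline, #ff8800→score S568 F2019: (212.144,7.861) → (117.286,145.309) → (198.609,131.436) → (76.085,159.533) → (121.530,164.320) → (237.210,67.994)

[3] `<circle>` circle, #ff8800→score S568 F2019: (218.489,23.432) → (216.091,30.812) → (209.813,35.373) → (202.053,35.373) → (195.775,30.812) → (193.377,23.432) → (195.775,16.052) → (202.053,11.491) → (209.813,11.491) → (216.091,16.052) → (218.489,23.432) (closed)

[4] `<path>` rectangle, #ff8800→score S568 F2019: (86.130,233.750) → (172.974,233.750) → (172.974,131.619) → (86.130,131.619) → (86.130,233.750) (closed)

[5] `<rect>` rectangle, #ff8800→score S568 F2019: (155.784,235.062) → (163.967,235.062) → (163.967,128.735) → (155.784,128.735) → (155.784,235.062) (closed)

(Gcodetools for Inkscape — laser output)
G21
G90
G0 X173.630 Y137.405
M3 S568
G01 X185.900 Y128.392 F2019
G01 X196.866 Y122.422 F2019
G01 X203.941 Y117.757 F2019
G01 X204.536 Y112.662 F2019
G01 X196.062 Y105.400 F2019
M5
G0 X212.144 Y7.861
M3 S568
G01 X117.286 Y145.309 F2019
G01 X198.609 Y131.436 F2019
G01 X76.085 Y159.533 F2019
G01 X121.530 Y164.320 F2019
G01 X237.210 Y67.994 F2019
M5
G0 X218.489 Y23.432
M3 S568
G01 X216.091 Y30.812 F2019
G01 X209.813 Y35.373 F2019
G01 X202.053 Y35.373 F2019
G01 X195.775 Y30.812 F2019
G01 X193.377 Y23.432 F2019
G01 X195.775 Y16.052 F2019
G01 X202.053 Y11.491 F2019
G01 X209.813 Y11.491 F2019
G01 X216.091 Y16.052 F2019
G01 X218.489 Y23.432 F2019
M5
G0 X86.130 Y233.750
M3 S568
G01 X172.974 Y233.750 F2019
G01 X172.974 Y131.619 F2019
G01 X86.130 Y131.619 F2019
G01 X86.130 Y233.750 F2019
M5
G0 X155.784 Y235.062
M3 S568
G01 X163.967 Y235.062 F2019
G01 X163.967 Y128.735 F2019
G01 X155.784 Y128.735 F2019
G01 X155.784 Y235.062 F2019
M5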